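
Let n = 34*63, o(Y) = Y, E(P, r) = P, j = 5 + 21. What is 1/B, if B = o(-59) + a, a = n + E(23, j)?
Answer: 1/2106 ≈ 0.00047483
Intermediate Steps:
j = 26
n = 2142
a = 2165 (a = 2142 + 23 = 2165)
B = 2106 (B = -59 + 2165 = 2106)
1/B = 1/2106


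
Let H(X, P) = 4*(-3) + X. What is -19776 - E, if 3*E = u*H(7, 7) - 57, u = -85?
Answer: -59696/3 ≈ -19899.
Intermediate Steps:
H(X, P) = -12 + X
E = 368/3 (E = (-85*(-12 + 7) - 57)/3 = (-85*(-5) - 57)/3 = (425 - 57)/3 = (⅓)*368 = 368/3 ≈ 122.67)
-19776 - E = -19776 - 1*368/3 = -19776 - 368/3 = -59696/3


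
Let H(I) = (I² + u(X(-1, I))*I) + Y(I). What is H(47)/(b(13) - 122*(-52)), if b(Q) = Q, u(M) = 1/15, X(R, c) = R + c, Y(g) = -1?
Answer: 33167/95355 ≈ 0.34783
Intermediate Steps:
u(M) = 1/15
H(I) = -1 + I² + I/15 (H(I) = (I² + I/15) - 1 = -1 + I² + I/15)
H(47)/(b(13) - 122*(-52)) = (-1 + 47² + (1/15)*47)/(13 - 122*(-52)) = (-1 + 2209 + 47/15)/(13 + 6344) = (33167/15)/6357 = (33167/15)*(1/6357) = 33167/95355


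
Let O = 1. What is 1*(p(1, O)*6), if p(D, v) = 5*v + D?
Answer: 36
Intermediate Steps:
p(D, v) = D + 5*v
1*(p(1, O)*6) = 1*((1 + 5*1)*6) = 1*((1 + 5)*6) = 1*(6*6) = 1*36 = 36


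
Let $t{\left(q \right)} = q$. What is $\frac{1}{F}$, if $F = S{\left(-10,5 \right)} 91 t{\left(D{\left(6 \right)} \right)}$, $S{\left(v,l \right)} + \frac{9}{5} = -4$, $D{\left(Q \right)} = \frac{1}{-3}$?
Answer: $\frac{15}{2639} \approx 0.005684$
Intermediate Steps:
$D{\left(Q \right)} = - \frac{1}{3}$
$S{\left(v,l \right)} = - \frac{29}{5}$ ($S{\left(v,l \right)} = - \frac{9}{5} - 4 = - \frac{29}{5}$)
$F = \frac{2639}{15}$ ($F = \left(- \frac{29}{5}\right) 91 \left(- \frac{1}{3}\right) = \left(- \frac{2639}{5}\right) \left(- \frac{1}{3}\right) = \frac{2639}{15} \approx 175.93$)
$\frac{1}{F} = \frac{1}{\frac{2639}{15}} = \frac{15}{2639}$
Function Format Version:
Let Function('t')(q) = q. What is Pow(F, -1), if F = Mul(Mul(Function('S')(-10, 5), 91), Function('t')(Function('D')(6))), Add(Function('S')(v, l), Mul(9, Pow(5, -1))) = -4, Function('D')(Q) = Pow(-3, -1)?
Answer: Rational(15, 2639) ≈ 0.0056840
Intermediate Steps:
Function('D')(Q) = Rational(-1, 3)
Function('S')(v, l) = Rational(-29, 5) (Function('S')(v, l) = Add(Rational(-9, 5), -4) = Rational(-29, 5))
F = Rational(2639, 15) (F = Mul(Mul(Rational(-29, 5), 91), Rational(-1, 3)) = Mul(Rational(-2639, 5), Rational(-1, 3)) = Rational(2639, 15) ≈ 175.93)
Pow(F, -1) = Pow(Rational(2639, 15), -1) = Rational(15, 2639)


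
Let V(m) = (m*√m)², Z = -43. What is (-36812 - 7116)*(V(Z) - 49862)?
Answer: 5682921432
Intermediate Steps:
V(m) = m³ (V(m) = (m^(3/2))² = m³)
(-36812 - 7116)*(V(Z) - 49862) = (-36812 - 7116)*((-43)³ - 49862) = -43928*(-79507 - 49862) = -43928*(-129369) = 5682921432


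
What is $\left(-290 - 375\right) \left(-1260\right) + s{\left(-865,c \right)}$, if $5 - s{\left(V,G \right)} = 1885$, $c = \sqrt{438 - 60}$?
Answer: $836020$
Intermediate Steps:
$c = 3 \sqrt{42}$ ($c = \sqrt{378} = 3 \sqrt{42} \approx 19.442$)
$s{\left(V,G \right)} = -1880$ ($s{\left(V,G \right)} = 5 - 1885 = -1880$)
$\left(-290 - 375\right) \left(-1260\right) + s{\left(-865,c \right)} = \left(-290 - 375\right) \left(-1260\right) - 1880 = \left(-665\right) \left(-1260\right) - 1880 = 837900 - 1880 = 836020$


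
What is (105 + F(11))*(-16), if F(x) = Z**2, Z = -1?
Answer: -1696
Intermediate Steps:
F(x) = 1 (F(x) = (-1)**2 = 1)
(105 + F(11))*(-16) = (105 + 1)*(-16) = 106*(-16) = -1696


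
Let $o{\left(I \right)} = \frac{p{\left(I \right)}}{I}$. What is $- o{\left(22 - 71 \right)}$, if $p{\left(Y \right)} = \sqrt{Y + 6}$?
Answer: $\frac{i \sqrt{43}}{49} \approx 0.13383 i$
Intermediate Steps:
$p{\left(Y \right)} = \sqrt{6 + Y}$
$o{\left(I \right)} = \frac{\sqrt{6 + I}}{I}$
$- o{\left(22 - 71 \right)} = - \frac{\sqrt{6 + \left(22 - 71\right)}}{22 - 71} = - \frac{\sqrt{6 - 49}}{-49} = - \frac{\left(-1\right) \sqrt{-43}}{49} = - \frac{\left(-1\right) i \sqrt{43}}{49} = \frac{i \sqrt{43}}{49}$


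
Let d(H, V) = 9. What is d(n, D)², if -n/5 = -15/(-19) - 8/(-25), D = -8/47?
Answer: 81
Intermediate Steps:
D = -8/47 (D = -8*1/47 = -8/47 ≈ -0.17021)
n = -527/95 (n = -5*(-15/(-19) - 8/(-25)) = -5*(-15*(-1/19) - 8*(-1/25)) = -5*(15/19 + 8/25) = -5*527/475 = -527/95 ≈ -5.5474)
d(n, D)² = 9² = 81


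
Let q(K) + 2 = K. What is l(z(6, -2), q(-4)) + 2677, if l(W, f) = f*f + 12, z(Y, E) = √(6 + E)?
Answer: 2725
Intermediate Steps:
q(K) = -2 + K
l(W, f) = 12 + f² (l(W, f) = f² + 12 = 12 + f²)
l(z(6, -2), q(-4)) + 2677 = (12 + (-2 - 4)²) + 2677 = (12 + (-6)²) + 2677 = (12 + 36) + 2677 = 48 + 2677 = 2725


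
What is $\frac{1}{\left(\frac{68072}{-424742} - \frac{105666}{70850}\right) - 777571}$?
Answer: $- \frac{7523242675}{5849867755964768} \approx -1.2861 \cdot 10^{-6}$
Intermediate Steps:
$\frac{1}{\left(\frac{68072}{-424742} - \frac{105666}{70850}\right) - 777571} = \frac{1}{\left(68072 \left(- \frac{1}{424742}\right) - \frac{52833}{35425}\right) - 777571} = \frac{1}{\left(- \frac{34036}{212371} - \frac{52833}{35425}\right) - 777571} = \frac{1}{- \frac{12425922343}{7523242675} - 777571} = \frac{1}{- \frac{5849867755964768}{7523242675}} = - \frac{7523242675}{5849867755964768}$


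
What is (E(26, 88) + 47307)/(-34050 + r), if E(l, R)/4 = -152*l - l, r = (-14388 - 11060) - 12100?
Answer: -10465/23866 ≈ -0.43849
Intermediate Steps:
r = -37548 (r = -25448 - 12100 = -37548)
E(l, R) = -612*l (E(l, R) = 4*(-152*l - l) = 4*(-153*l) = -612*l)
(E(26, 88) + 47307)/(-34050 + r) = (-612*26 + 47307)/(-34050 - 37548) = (-15912 + 47307)/(-71598) = 31395*(-1/71598) = -10465/23866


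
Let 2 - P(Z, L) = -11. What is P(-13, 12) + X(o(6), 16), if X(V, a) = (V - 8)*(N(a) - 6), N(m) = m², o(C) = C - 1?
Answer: -737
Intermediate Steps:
P(Z, L) = 13 (P(Z, L) = 2 - 1*(-11) = 2 + 11 = 13)
o(C) = -1 + C
X(V, a) = (-8 + V)*(-6 + a²) (X(V, a) = (V - 8)*(a² - 6) = (-8 + V)*(-6 + a²))
P(-13, 12) + X(o(6), 16) = 13 + (48 - 8*16² - 6*(-1 + 6) + (-1 + 6)*16²) = 13 + (48 - 8*256 - 6*5 + 5*256) = 13 + (48 - 2048 - 30 + 1280) = 13 - 750 = -737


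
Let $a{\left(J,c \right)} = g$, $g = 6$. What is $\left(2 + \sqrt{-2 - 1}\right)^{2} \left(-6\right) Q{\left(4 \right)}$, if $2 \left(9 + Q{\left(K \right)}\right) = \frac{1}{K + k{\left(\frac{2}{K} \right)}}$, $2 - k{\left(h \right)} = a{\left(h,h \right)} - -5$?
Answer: $\frac{273}{5} + \frac{1092 i \sqrt{3}}{5} \approx 54.6 + 378.28 i$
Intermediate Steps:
$a{\left(J,c \right)} = 6$
$k{\left(h \right)} = -9$ ($k{\left(h \right)} = 2 - \left(6 - -5\right) = 2 - \left(6 + 5\right) = 2 - 11 = -9$)
$Q{\left(K \right)} = -9 + \frac{1}{2 \left(-9 + K\right)}$ ($Q{\left(K \right)} = -9 + \frac{1}{2 \left(K - 9\right)} = -9 + \frac{1}{2 \left(-9 + K\right)}$)
$\left(2 + \sqrt{-2 - 1}\right)^{2} \left(-6\right) Q{\left(4 \right)} = \left(2 + \sqrt{-2 - 1}\right)^{2} \left(-6\right) \frac{163 - 72}{2 \left(-9 + 4\right)} = \left(2 + \sqrt{-3}\right)^{2} \left(-6\right) \frac{163 - 72}{2 \left(-5\right)} = \left(2 + i \sqrt{3}\right)^{2} \left(-6\right) \frac{1}{2} \left(- \frac{1}{5}\right) 91 = - 6 \left(2 + i \sqrt{3}\right)^{2} \left(- \frac{91}{10}\right) = \frac{273 \left(2 + i \sqrt{3}\right)^{2}}{5}$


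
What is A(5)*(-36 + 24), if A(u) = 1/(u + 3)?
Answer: -3/2 ≈ -1.5000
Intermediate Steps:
A(u) = 1/(3 + u)
A(5)*(-36 + 24) = (-36 + 24)/(3 + 5) = -12/8 = (⅛)*(-12) = -3/2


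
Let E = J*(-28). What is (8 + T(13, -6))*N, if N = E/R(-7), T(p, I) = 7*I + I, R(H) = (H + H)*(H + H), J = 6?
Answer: 240/7 ≈ 34.286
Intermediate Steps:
R(H) = 4*H**2 (R(H) = (2*H)*(2*H) = 4*H**2)
T(p, I) = 8*I
E = -168 (E = 6*(-28) = -168)
N = -6/7 (N = -168/(4*(-7)**2) = -168/(4*49) = -168/196 = -168*1/196 = -6/7 ≈ -0.85714)
(8 + T(13, -6))*N = (8 + 8*(-6))*(-6/7) = (8 - 48)*(-6/7) = -40*(-6/7) = 240/7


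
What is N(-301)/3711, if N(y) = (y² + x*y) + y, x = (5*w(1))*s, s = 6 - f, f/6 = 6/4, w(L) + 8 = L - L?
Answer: 18060/1237 ≈ 14.600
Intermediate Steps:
w(L) = -8 (w(L) = -8 + (L - L) = -8 + 0 = -8)
f = 9 (f = 6*(6/4) = 6*(6*(¼)) = 6*(3/2) = 9)
s = -3 (s = 6 - 1*9 = 6 - 9 = -3)
x = 120 (x = (5*(-8))*(-3) = -40*(-3) = 120)
N(y) = y² + 121*y (N(y) = (y² + 120*y) + y = y² + 121*y)
N(-301)/3711 = -301*(121 - 301)/3711 = -301*(-180)*(1/3711) = 54180*(1/3711) = 18060/1237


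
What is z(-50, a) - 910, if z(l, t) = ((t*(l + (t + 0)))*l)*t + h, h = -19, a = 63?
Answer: -2580779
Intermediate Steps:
z(l, t) = -19 + l*t**2*(l + t) (z(l, t) = ((t*(l + (t + 0)))*l)*t - 19 = ((t*(l + t))*l)*t - 19 = (l*t*(l + t))*t - 19 = l*t**2*(l + t) - 19 = -19 + l*t**2*(l + t))
z(-50, a) - 910 = (-19 - 50*63**3 + (-50)**2*63**2) - 910 = (-19 - 50*250047 + 2500*3969) - 910 = (-19 - 12502350 + 9922500) - 910 = -2579869 - 910 = -2580779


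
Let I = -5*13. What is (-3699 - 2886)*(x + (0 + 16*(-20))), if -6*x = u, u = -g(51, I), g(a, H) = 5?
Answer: 4203425/2 ≈ 2.1017e+6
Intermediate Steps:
I = -65
u = -5 (u = -1*5 = -5)
x = 5/6 (x = -1/6*(-5) = 5/6 ≈ 0.83333)
(-3699 - 2886)*(x + (0 + 16*(-20))) = (-3699 - 2886)*(5/6 + (0 + 16*(-20))) = -6585*(5/6 + (0 - 320)) = -6585*(5/6 - 320) = -6585*(-1915/6) = 4203425/2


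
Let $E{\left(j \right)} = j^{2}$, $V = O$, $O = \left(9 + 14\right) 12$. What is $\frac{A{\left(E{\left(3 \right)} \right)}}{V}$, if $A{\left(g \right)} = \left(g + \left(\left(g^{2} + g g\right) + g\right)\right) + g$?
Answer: $\frac{63}{92} \approx 0.68478$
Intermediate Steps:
$O = 276$ ($O = 23 \cdot 12 = 276$)
$V = 276$
$A{\left(g \right)} = 2 g^{2} + 3 g$ ($A{\left(g \right)} = \left(g + \left(\left(g^{2} + g^{2}\right) + g\right)\right) + g = \left(g + \left(2 g^{2} + g\right)\right) + g = \left(g + \left(g + 2 g^{2}\right)\right) + g = \left(2 g + 2 g^{2}\right) + g = 2 g^{2} + 3 g$)
$\frac{A{\left(E{\left(3 \right)} \right)}}{V} = \frac{3^{2} \left(3 + 2 \cdot 3^{2}\right)}{276} = 9 \left(3 + 2 \cdot 9\right) \frac{1}{276} = 9 \left(3 + 18\right) \frac{1}{276} = 9 \cdot 21 \cdot \frac{1}{276} = 189 \cdot \frac{1}{276} = \frac{63}{92}$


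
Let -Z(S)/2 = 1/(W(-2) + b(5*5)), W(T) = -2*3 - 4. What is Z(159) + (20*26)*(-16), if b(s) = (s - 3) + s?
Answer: -307842/37 ≈ -8320.0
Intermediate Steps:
W(T) = -10 (W(T) = -6 - 4 = -10)
b(s) = -3 + 2*s (b(s) = (-3 + s) + s = -3 + 2*s)
Z(S) = -2/37 (Z(S) = -2/(-10 + (-3 + 2*(5*5))) = -2/(-10 + (-3 + 2*25)) = -2/(-10 + (-3 + 50)) = -2/(-10 + 47) = -2/37)
Z(159) + (20*26)*(-16) = -2/37 + (20*26)*(-16) = -2/37 + 520*(-16) = -2/37 - 8320 = -307842/37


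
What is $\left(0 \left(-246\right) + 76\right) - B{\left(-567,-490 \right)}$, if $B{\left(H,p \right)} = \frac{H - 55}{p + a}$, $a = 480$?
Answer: $\frac{69}{5} \approx 13.8$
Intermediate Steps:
$B{\left(H,p \right)} = \frac{-55 + H}{480 + p}$ ($B{\left(H,p \right)} = \frac{H - 55}{p + 480} = \frac{-55 + H}{480 + p}$)
$\left(0 \left(-246\right) + 76\right) - B{\left(-567,-490 \right)} = \left(0 \left(-246\right) + 76\right) - \frac{-55 - 567}{480 - 490} = \left(0 + 76\right) - \frac{1}{-10} \left(-622\right) = 76 - \left(- \frac{1}{10}\right) \left(-622\right) = 76 - \frac{311}{5} = \frac{69}{5}$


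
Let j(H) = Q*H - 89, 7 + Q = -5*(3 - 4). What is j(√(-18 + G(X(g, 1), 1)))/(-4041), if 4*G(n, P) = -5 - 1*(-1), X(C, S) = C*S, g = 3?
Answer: 89/4041 + 2*I*√19/4041 ≈ 0.022024 + 0.0021573*I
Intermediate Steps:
Q = -2 (Q = -7 - 5*(3 - 4) = -7 - 5*(-1) = -7 + 5 = -2)
G(n, P) = -1 (G(n, P) = (-5 - 1*(-1))/4 = (-5 + 1)/4 = (¼)*(-4) = -1)
j(H) = -89 - 2*H (j(H) = -2*H - 89 = -89 - 2*H)
j(√(-18 + G(X(g, 1), 1)))/(-4041) = (-89 - 2*√(-18 - 1))/(-4041) = (-89 - 2*I*√19)*(-1/4041) = 89/4041 + 2*I*√19/4041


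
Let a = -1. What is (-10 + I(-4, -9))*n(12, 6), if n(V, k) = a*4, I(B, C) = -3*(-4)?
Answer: -8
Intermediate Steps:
I(B, C) = 12
n(V, k) = -4 (n(V, k) = -1*4 = -4)
(-10 + I(-4, -9))*n(12, 6) = (-10 + 12)*(-4) = 2*(-4) = -8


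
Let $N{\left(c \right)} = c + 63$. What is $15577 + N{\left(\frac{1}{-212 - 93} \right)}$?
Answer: $\frac{4770199}{305} \approx 15640.0$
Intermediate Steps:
$N{\left(c \right)} = 63 + c$
$15577 + N{\left(\frac{1}{-212 - 93} \right)} = 15577 + \left(63 + \frac{1}{-212 - 93}\right) = 15577 + \left(63 + \frac{1}{-305}\right) = 15577 + \left(63 - \frac{1}{305}\right) = 15577 + \frac{19214}{305} = \frac{4770199}{305}$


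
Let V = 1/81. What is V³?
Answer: 1/531441 ≈ 1.8817e-6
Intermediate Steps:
V = 1/81 ≈ 0.012346
V³ = (1/81)³ = 1/531441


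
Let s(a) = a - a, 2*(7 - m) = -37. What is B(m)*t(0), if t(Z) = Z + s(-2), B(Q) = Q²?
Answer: 0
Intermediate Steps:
m = 51/2 (m = 7 - ½*(-37) = 7 + 37/2 = 51/2 ≈ 25.500)
s(a) = 0
t(Z) = Z (t(Z) = Z + 0 = Z)
B(m)*t(0) = (51/2)²*0 = (2601/4)*0 = 0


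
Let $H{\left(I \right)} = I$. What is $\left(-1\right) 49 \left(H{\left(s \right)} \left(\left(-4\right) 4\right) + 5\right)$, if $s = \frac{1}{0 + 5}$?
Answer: $- \frac{441}{5} \approx -88.2$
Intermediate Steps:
$s = \frac{1}{5} \approx 0.2$
$\left(-1\right) 49 \left(H{\left(s \right)} \left(\left(-4\right) 4\right) + 5\right) = \left(-1\right) 49 \left(\frac{\left(-4\right) 4}{5} + 5\right) = - 49 \left(\frac{1}{5} \left(-16\right) + 5\right) = - 49 \left(- \frac{16}{5} + 5\right) = \left(-49\right) \frac{9}{5} = - \frac{441}{5}$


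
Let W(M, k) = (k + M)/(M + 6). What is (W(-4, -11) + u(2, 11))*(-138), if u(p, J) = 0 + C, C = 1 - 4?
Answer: 1449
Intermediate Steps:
C = -3
W(M, k) = (M + k)/(6 + M)
u(p, J) = -3 (u(p, J) = 0 - 3 = -3)
(W(-4, -11) + u(2, 11))*(-138) = ((-4 - 11)/(6 - 4) - 3)*(-138) = (-15/2 - 3)*(-138) = -21/2*(-138) = 1449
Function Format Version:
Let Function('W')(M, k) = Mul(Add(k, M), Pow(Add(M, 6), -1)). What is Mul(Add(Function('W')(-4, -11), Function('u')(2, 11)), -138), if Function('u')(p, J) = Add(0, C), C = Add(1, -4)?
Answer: 1449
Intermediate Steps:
C = -3
Function('W')(M, k) = Mul(Pow(Add(6, M), -1), Add(M, k)) (Function('W')(M, k) = Mul(Add(M, k), Pow(Add(6, M), -1)) = Mul(Pow(Add(6, M), -1), Add(M, k)))
Function('u')(p, J) = -3 (Function('u')(p, J) = Add(0, -3) = -3)
Mul(Add(Function('W')(-4, -11), Function('u')(2, 11)), -138) = Mul(Add(Mul(Pow(Add(6, -4), -1), Add(-4, -11)), -3), -138) = Mul(Add(Mul(Pow(2, -1), -15), -3), -138) = Mul(Add(Mul(Rational(1, 2), -15), -3), -138) = Mul(Add(Rational(-15, 2), -3), -138) = Mul(Rational(-21, 2), -138) = 1449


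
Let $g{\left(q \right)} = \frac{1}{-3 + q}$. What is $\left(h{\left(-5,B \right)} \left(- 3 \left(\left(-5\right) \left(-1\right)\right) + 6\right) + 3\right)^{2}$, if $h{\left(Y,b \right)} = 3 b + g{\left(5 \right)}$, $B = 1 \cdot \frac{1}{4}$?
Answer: $\frac{1089}{16} \approx 68.063$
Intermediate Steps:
$B = \frac{1}{4}$ ($B = 1 \cdot \frac{1}{4} = \frac{1}{4} \approx 0.25$)
$h{\left(Y,b \right)} = \frac{1}{2} + 3 b$ ($h{\left(Y,b \right)} = 3 b + \frac{1}{-3 + 5} = 3 b + \frac{1}{2} = \frac{1}{2} + 3 b$)
$\left(h{\left(-5,B \right)} \left(- 3 \left(\left(-5\right) \left(-1\right)\right) + 6\right) + 3\right)^{2} = \left(\left(\frac{1}{2} + 3 \cdot \frac{1}{4}\right) \left(- 3 \left(\left(-5\right) \left(-1\right)\right) + 6\right) + 3\right)^{2} = \left(\left(\frac{1}{2} + \frac{3}{4}\right) \left(\left(-3\right) 5 + 6\right) + 3\right)^{2} = \left(\frac{5 \left(-15 + 6\right)}{4} + 3\right)^{2} = \left(\frac{5}{4} \left(-9\right) + 3\right)^{2} = \left(- \frac{45}{4} + 3\right)^{2} = \left(- \frac{33}{4}\right)^{2} = \frac{1089}{16}$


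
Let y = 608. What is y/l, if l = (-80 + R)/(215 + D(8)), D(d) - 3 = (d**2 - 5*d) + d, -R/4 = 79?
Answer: -38000/99 ≈ -383.84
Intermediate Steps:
R = -316 (R = -4*79 = -316)
D(d) = 3 + d**2 - 4*d (D(d) = 3 + ((d**2 - 5*d) + d) = 3 + (d**2 - 4*d) = 3 + d**2 - 4*d)
l = -198/125 (l = (-80 - 316)/(215 + (3 + 8**2 - 4*8)) = -396/(215 + (3 + 64 - 32)) = -396/(215 + 35) = -396/250 = -396*1/250 = -198/125 ≈ -1.5840)
y/l = 608/(-198/125) = 608*(-125/198) = -38000/99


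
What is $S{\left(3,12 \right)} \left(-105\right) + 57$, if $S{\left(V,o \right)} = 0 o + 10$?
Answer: $-993$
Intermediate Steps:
$S{\left(V,o \right)} = 10$ ($S{\left(V,o \right)} = 0 + 10 = 10$)
$S{\left(3,12 \right)} \left(-105\right) + 57 = 10 \left(-105\right) + 57 = -1050 + 57 = -993$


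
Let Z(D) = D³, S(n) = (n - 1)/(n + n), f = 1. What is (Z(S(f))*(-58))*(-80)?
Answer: 0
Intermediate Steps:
S(n) = (-1 + n)/(2*n) (S(n) = (-1 + n)/((2*n)) = (-1 + n)*(1/(2*n)) = (-1 + n)/(2*n))
(Z(S(f))*(-58))*(-80) = (((½)*(-1 + 1)/1)³*(-58))*(-80) = (((½)*1*0)³*(-58))*(-80) = (0³*(-58))*(-80) = (0*(-58))*(-80) = 0*(-80) = 0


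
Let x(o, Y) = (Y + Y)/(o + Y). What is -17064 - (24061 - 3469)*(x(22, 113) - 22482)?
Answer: 6943467112/15 ≈ 4.6290e+8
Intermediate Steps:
x(o, Y) = 2*Y/(Y + o) (x(o, Y) = (2*Y)/(Y + o) = 2*Y/(Y + o))
-17064 - (24061 - 3469)*(x(22, 113) - 22482) = -17064 - (24061 - 3469)*(2*113/(113 + 22) - 22482) = -17064 - 20592*(2*113/135 - 22482) = -17064 - 20592*(2*113*(1/135) - 22482) = -17064 - 20592*(226/135 - 22482) = -17064 - 20592*(-3034844)/135 = -17064 - 1*(-6943723072/15) = -17064 + 6943723072/15 = 6943467112/15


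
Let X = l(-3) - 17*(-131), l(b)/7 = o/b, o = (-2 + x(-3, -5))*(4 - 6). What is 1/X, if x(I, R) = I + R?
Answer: 3/6541 ≈ 0.00045865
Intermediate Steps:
o = 20 (o = (-2 + (-3 - 5))*(4 - 6) = (-2 - 8)*(-2) = -10*(-2) = 20)
l(b) = 140/b (l(b) = 7*(20/b) = 140/b)
X = 6541/3 (X = 140/(-3) - 17*(-131) = 140*(-⅓) + 2227 = -140/3 + 2227 = 6541/3 ≈ 2180.3)
1/X = 1/(6541/3) = 3/6541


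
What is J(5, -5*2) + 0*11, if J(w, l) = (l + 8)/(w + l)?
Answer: 2/5 ≈ 0.40000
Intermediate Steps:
J(w, l) = (8 + l)/(l + w)
J(5, -5*2) + 0*11 = (8 - 5*2)/(-5*2 + 5) + 0*11 = (8 - 10)/(-10 + 5) + 0 = -2/(-5) + 0 = -1/5*(-2) + 0 = 2/5 + 0 = 2/5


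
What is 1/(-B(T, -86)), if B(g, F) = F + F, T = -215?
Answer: 1/172 ≈ 0.0058140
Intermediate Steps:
B(g, F) = 2*F
1/(-B(T, -86)) = 1/(-2*(-86)) = 1/(-1*(-172)) = 1/172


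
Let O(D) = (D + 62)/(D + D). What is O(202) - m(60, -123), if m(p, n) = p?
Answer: -5994/101 ≈ -59.347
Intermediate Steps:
O(D) = (62 + D)/(2*D) (O(D) = (62 + D)/((2*D)) = (62 + D)*(1/(2*D)) = (62 + D)/(2*D))
O(202) - m(60, -123) = (1/2)*(62 + 202)/202 - 1*60 = (1/2)*(1/202)*264 - 60 = 66/101 - 60 = -5994/101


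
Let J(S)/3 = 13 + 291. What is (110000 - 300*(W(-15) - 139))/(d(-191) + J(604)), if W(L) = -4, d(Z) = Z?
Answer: 152900/721 ≈ 212.07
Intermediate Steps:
J(S) = 912 (J(S) = 3*(13 + 291) = 3*304 = 912)
(110000 - 300*(W(-15) - 139))/(d(-191) + J(604)) = (110000 - 300*(-4 - 139))/(-191 + 912) = (110000 - 300*(-143))/721 = (110000 + 42900)*(1/721) = 152900*(1/721) = 152900/721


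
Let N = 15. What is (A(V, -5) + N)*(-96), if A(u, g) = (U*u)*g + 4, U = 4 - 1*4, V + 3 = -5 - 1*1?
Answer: -1824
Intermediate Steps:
V = -9 (V = -3 + (-5 - 1*1) = -3 + (-5 - 1) = -3 - 6 = -9)
U = 0 (U = 4 - 4 = 0)
A(u, g) = 4 (A(u, g) = (0*u)*g + 4 = 0*g + 4 = 0 + 4 = 4)
(A(V, -5) + N)*(-96) = (4 + 15)*(-96) = 19*(-96) = -1824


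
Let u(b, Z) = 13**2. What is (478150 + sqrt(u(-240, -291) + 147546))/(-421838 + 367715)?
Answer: -478150/54123 - sqrt(147715)/54123 ≈ -8.8416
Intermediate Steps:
u(b, Z) = 169
(478150 + sqrt(u(-240, -291) + 147546))/(-421838 + 367715) = (478150 + sqrt(169 + 147546))/(-421838 + 367715) = (478150 + sqrt(147715))/(-54123) = (478150 + sqrt(147715))*(-1/54123) = -478150/54123 - sqrt(147715)/54123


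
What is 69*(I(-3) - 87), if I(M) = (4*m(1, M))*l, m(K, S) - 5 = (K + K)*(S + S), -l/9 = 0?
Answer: -6003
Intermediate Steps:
l = 0 (l = -9*0 = 0)
m(K, S) = 5 + 4*K*S (m(K, S) = 5 + (K + K)*(S + S) = 5 + (2*K)*(2*S) = 5 + 4*K*S)
I(M) = 0 (I(M) = (4*(5 + 4*1*M))*0 = (4*(5 + 4*M))*0 = (20 + 16*M)*0 = 0)
69*(I(-3) - 87) = 69*(0 - 87) = 69*(-87) = -6003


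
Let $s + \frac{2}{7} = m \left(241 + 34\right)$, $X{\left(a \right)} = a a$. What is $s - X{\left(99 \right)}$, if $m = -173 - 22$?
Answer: $- \frac{443984}{7} \approx -63426.0$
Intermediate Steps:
$m = -195$ ($m = -173 - 22 = -195$)
$X{\left(a \right)} = a^{2}$
$s = - \frac{375377}{7}$ ($s = - \frac{2}{7} - 195 \left(241 + 34\right) = - \frac{2}{7} - 53625 = - \frac{375377}{7} \approx -53625.0$)
$s - X{\left(99 \right)} = - \frac{375377}{7} - 99^{2} = - \frac{375377}{7} - 9801 = - \frac{443984}{7}$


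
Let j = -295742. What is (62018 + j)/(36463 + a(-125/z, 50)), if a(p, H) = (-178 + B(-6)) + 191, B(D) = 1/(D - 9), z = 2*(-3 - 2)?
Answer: -3505860/547139 ≈ -6.4076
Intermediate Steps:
z = -10 (z = 2*(-5) = -10)
B(D) = 1/(-9 + D)
a(p, H) = 194/15 (a(p, H) = (-178 + 1/(-9 - 6)) + 191 = (-178 + 1/(-15)) + 191 = (-178 - 1/15) + 191 = -2671/15 + 191 = 194/15)
(62018 + j)/(36463 + a(-125/z, 50)) = (62018 - 295742)/(36463 + 194/15) = -233724/547139/15 = -233724*15/547139 = -3505860/547139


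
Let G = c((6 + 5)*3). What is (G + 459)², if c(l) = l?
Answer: 242064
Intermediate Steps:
G = 33 (G = (6 + 5)*3 = 11*3 = 33)
(G + 459)² = (33 + 459)² = 492² = 242064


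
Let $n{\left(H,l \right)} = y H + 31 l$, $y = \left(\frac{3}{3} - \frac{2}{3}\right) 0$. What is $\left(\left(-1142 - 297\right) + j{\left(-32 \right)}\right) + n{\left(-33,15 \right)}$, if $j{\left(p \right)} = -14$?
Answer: $-988$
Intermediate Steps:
$y = 0$ ($y = \left(3 \cdot \frac{1}{3} - \frac{2}{3}\right) 0 = \left(1 - \frac{2}{3}\right) 0 = \frac{1}{3} \cdot 0 = 0$)
$n{\left(H,l \right)} = 31 l$ ($n{\left(H,l \right)} = 0 H + 31 l = 0 + 31 l = 31 l$)
$\left(\left(-1142 - 297\right) + j{\left(-32 \right)}\right) + n{\left(-33,15 \right)} = \left(\left(-1142 - 297\right) - 14\right) + 31 \cdot 15 = \left(\left(-1142 - 297\right) - 14\right) + 465 = \left(-1439 - 14\right) + 465 = -1453 + 465 = -988$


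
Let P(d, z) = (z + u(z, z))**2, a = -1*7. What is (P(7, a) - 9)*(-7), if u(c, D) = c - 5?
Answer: -2464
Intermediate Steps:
u(c, D) = -5 + c
a = -7
P(d, z) = (-5 + 2*z)**2 (P(d, z) = (z + (-5 + z))**2 = (-5 + 2*z)**2)
(P(7, a) - 9)*(-7) = ((-5 + 2*(-7))**2 - 9)*(-7) = ((-5 - 14)**2 - 9)*(-7) = ((-19)**2 - 9)*(-7) = (361 - 9)*(-7) = 352*(-7) = -2464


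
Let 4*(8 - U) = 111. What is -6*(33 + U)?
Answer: -159/2 ≈ -79.500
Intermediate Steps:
U = -79/4 (U = 8 - 1/4*111 = 8 - 111/4 = -79/4 ≈ -19.750)
-6*(33 + U) = -6*(33 - 79/4) = -6*53/4 = -159/2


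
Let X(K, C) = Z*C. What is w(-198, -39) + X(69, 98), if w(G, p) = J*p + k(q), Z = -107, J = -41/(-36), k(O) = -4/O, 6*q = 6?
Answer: -126413/12 ≈ -10534.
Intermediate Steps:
q = 1 (q = (1/6)*6 = 1)
J = 41/36 (J = -41*(-1/36) = 41/36 ≈ 1.1389)
w(G, p) = -4 + 41*p/36 (w(G, p) = 41*p/36 - 4/1 = 41*p/36 - 4*1 = 41*p/36 - 4 = -4 + 41*p/36)
X(K, C) = -107*C
w(-198, -39) + X(69, 98) = (-4 + (41/36)*(-39)) - 107*98 = (-4 - 533/12) - 10486 = -581/12 - 10486 = -126413/12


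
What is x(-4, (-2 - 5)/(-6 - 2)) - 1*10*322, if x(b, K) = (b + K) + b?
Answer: -25817/8 ≈ -3227.1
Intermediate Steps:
x(b, K) = K + 2*b (x(b, K) = (K + b) + b = K + 2*b)
x(-4, (-2 - 5)/(-6 - 2)) - 1*10*322 = ((-2 - 5)/(-6 - 2) + 2*(-4)) - 1*10*322 = (-7/(-8) - 8) - 10*322 = (-7*(-⅛) - 8) - 3220 = (7/8 - 8) - 3220 = -57/8 - 3220 = -25817/8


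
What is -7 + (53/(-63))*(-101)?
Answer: 4912/63 ≈ 77.968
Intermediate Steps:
-7 + (53/(-63))*(-101) = -7 + (53*(-1/63))*(-101) = -7 - 53/63*(-101) = -7 + 5353/63 = 4912/63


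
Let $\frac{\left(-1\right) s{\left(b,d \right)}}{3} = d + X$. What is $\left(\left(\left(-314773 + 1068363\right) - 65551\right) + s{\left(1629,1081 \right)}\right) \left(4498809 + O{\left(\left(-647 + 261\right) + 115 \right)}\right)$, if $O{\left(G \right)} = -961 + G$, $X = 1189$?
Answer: $3063879882133$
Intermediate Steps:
$s{\left(b,d \right)} = -3567 - 3 d$ ($s{\left(b,d \right)} = - 3 \left(d + 1189\right) = - 3 \left(1189 + d\right) = -3567 - 3 d$)
$\left(\left(\left(-314773 + 1068363\right) - 65551\right) + s{\left(1629,1081 \right)}\right) \left(4498809 + O{\left(\left(-647 + 261\right) + 115 \right)}\right) = \left(\left(\left(-314773 + 1068363\right) - 65551\right) - 6810\right) \left(4498809 + \left(-961 + \left(\left(-647 + 261\right) + 115\right)\right)\right) = \left(\left(753590 - 65551\right) - 6810\right) \left(4498809 + \left(-961 + \left(-386 + 115\right)\right)\right) = \left(\left(753590 - 65551\right) - 6810\right) \left(4498809 - 1232\right) = \left(688039 - 6810\right) \left(4498809 - 1232\right) = 681229 \cdot 4497577 = 3063879882133$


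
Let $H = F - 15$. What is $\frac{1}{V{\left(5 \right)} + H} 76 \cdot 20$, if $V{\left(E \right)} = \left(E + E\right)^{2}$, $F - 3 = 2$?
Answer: $\frac{152}{9} \approx 16.889$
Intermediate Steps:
$F = 5$ ($F = 3 + 2 = 5$)
$V{\left(E \right)} = 4 E^{2}$ ($V{\left(E \right)} = \left(2 E\right)^{2} = 4 E^{2}$)
$H = -10$ ($H = 5 - 15 = -10$)
$\frac{1}{V{\left(5 \right)} + H} 76 \cdot 20 = \frac{1}{4 \cdot 5^{2} - 10} \cdot 76 \cdot 20 = \frac{1}{4 \cdot 25 - 10} \cdot 76 \cdot 20 = \frac{1}{100 - 10} \cdot 76 \cdot 20 = \frac{1}{90} \cdot 76 \cdot 20 = \frac{38}{45} \cdot 20 = \frac{152}{9}$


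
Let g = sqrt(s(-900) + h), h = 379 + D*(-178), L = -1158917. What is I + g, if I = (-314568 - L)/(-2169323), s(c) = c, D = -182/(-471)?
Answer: -844349/2169323 + I*sqrt(130837677)/471 ≈ -0.38922 + 24.285*I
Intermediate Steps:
D = 182/471 (D = -182*(-1/471) = 182/471 ≈ 0.38641)
h = 146113/471 (h = 379 + (182/471)*(-178) = 379 - 32396/471 = 146113/471 ≈ 310.22)
g = I*sqrt(130837677)/471 (g = sqrt(-900 + 146113/471) = sqrt(-277787/471) = I*sqrt(130837677)/471 ≈ 24.285*I)
I = -844349/2169323 (I = (-314568 - 1*(-1158917))/(-2169323) = (-314568 + 1158917)*(-1/2169323) = 844349*(-1/2169323) = -844349/2169323 ≈ -0.38922)
I + g = -844349/2169323 + I*sqrt(130837677)/471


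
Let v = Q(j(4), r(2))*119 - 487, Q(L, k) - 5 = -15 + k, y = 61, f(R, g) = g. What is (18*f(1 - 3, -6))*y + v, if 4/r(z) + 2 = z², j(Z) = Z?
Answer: -8027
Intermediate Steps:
r(z) = 4/(-2 + z²)
Q(L, k) = -10 + k (Q(L, k) = 5 + (-15 + k) = -10 + k)
v = -1439 (v = (-10 + 4/(-2 + 2²))*119 - 487 = (-10 + 4/(-2 + 4))*119 - 487 = (-10 + 4/2)*119 - 487 = (-10 + 4*(½))*119 - 487 = (-10 + 2)*119 - 487 = -8*119 - 487 = -952 - 487 = -1439)
(18*f(1 - 3, -6))*y + v = (18*(-6))*61 - 1439 = -108*61 - 1439 = -6588 - 1439 = -8027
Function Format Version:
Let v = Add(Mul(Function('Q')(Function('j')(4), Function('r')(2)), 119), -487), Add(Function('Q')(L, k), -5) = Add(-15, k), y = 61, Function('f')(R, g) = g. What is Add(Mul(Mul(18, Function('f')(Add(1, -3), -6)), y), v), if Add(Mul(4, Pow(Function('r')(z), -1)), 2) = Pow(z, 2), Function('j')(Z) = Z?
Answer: -8027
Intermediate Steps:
Function('r')(z) = Mul(4, Pow(Add(-2, Pow(z, 2)), -1))
Function('Q')(L, k) = Add(-10, k) (Function('Q')(L, k) = Add(5, Add(-15, k)) = Add(-10, k))
v = -1439 (v = Add(Mul(Add(-10, Mul(4, Pow(Add(-2, Pow(2, 2)), -1))), 119), -487) = Add(Mul(Add(-10, Mul(4, Pow(Add(-2, 4), -1))), 119), -487) = Add(Mul(Add(-10, Mul(4, Pow(2, -1))), 119), -487) = Add(Mul(Add(-10, Mul(4, Rational(1, 2))), 119), -487) = Add(Mul(Add(-10, 2), 119), -487) = Add(Mul(-8, 119), -487) = Add(-952, -487) = -1439)
Add(Mul(Mul(18, Function('f')(Add(1, -3), -6)), y), v) = Add(Mul(Mul(18, -6), 61), -1439) = Add(Mul(-108, 61), -1439) = Add(-6588, -1439) = -8027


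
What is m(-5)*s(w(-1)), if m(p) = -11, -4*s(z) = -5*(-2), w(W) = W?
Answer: 55/2 ≈ 27.500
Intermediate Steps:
s(z) = -5/2 (s(z) = -(-5)*(-2)/4 = -1/4*10 = -5/2)
m(-5)*s(w(-1)) = -11*(-5/2) = 55/2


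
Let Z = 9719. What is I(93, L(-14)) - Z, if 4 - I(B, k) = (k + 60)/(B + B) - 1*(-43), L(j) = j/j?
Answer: -1815049/186 ≈ -9758.3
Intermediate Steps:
L(j) = 1
I(B, k) = -39 - (60 + k)/(2*B) (I(B, k) = 4 - ((k + 60)/(B + B) - 1*(-43)) = 4 - ((60 + k)/((2*B)) + 43) = 4 - ((60 + k)*(1/(2*B)) + 43) = 4 - ((60 + k)/(2*B) + 43) = 4 - (43 + (60 + k)/(2*B)) = 4 + (-43 - (60 + k)/(2*B)) = -39 - (60 + k)/(2*B))
I(93, L(-14)) - Z = (1/2)*(-60 - 1*1 - 78*93)/93 - 1*9719 = (1/2)*(1/93)*(-60 - 1 - 7254) - 9719 = (1/2)*(1/93)*(-7315) - 9719 = -7315/186 - 9719 = -1815049/186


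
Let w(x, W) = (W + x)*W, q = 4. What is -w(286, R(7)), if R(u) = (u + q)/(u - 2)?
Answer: -15851/25 ≈ -634.04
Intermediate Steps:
R(u) = (4 + u)/(-2 + u) (R(u) = (u + 4)/(u - 2) = (4 + u)/(-2 + u))
w(x, W) = W*(W + x)
-w(286, R(7)) = -(4 + 7)/(-2 + 7)*((4 + 7)/(-2 + 7) + 286) = -11/5*(11/5 + 286) = -(⅕)*11*((⅕)*11 + 286) = -11*(11/5 + 286)/5 = -11*1441/(5*5) = -1*15851/25 = -15851/25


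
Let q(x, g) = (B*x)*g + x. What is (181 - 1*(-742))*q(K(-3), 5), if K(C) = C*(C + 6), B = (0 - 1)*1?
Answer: 33228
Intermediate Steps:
B = -1 (B = -1*1 = -1)
K(C) = C*(6 + C)
q(x, g) = x - g*x (q(x, g) = (-x)*g + x = -g*x + x = x - g*x)
(181 - 1*(-742))*q(K(-3), 5) = (181 - 1*(-742))*((-3*(6 - 3))*(1 - 1*5)) = (181 + 742)*((-3*3)*(1 - 5)) = 923*(-9*(-4)) = 923*36 = 33228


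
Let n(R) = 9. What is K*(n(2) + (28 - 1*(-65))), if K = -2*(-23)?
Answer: 4692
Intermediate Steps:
K = 46
K*(n(2) + (28 - 1*(-65))) = 46*(9 + (28 - 1*(-65))) = 46*(9 + (28 + 65)) = 46*(9 + 93) = 46*102 = 4692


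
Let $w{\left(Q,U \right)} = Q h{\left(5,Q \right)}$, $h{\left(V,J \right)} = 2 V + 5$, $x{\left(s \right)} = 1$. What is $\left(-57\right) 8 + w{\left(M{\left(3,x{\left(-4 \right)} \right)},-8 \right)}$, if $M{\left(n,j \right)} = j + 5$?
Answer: $-366$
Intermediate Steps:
$M{\left(n,j \right)} = 5 + j$
$h{\left(V,J \right)} = 5 + 2 V$
$w{\left(Q,U \right)} = 15 Q$ ($w{\left(Q,U \right)} = Q \left(5 + 2 \cdot 5\right) = Q \left(5 + 10\right) = Q 15 = 15 Q$)
$\left(-57\right) 8 + w{\left(M{\left(3,x{\left(-4 \right)} \right)},-8 \right)} = \left(-57\right) 8 + 15 \left(5 + 1\right) = -456 + 15 \cdot 6 = -456 + 90 = -366$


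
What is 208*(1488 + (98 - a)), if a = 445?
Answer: 237328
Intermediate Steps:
208*(1488 + (98 - a)) = 208*(1488 + (98 - 1*445)) = 208*(1488 + (98 - 445)) = 208*(1488 - 347) = 208*1141 = 237328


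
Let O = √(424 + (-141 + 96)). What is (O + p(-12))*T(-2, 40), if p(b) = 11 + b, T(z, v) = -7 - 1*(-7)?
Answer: 0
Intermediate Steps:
T(z, v) = 0 (T(z, v) = -7 + 7 = 0)
O = √379 (O = √(424 - 45) = √379 ≈ 19.468)
(O + p(-12))*T(-2, 40) = (√379 + (11 - 12))*0 = (√379 - 1)*0 = (-1 + √379)*0 = 0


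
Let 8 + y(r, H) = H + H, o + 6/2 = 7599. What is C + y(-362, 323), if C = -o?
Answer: -6958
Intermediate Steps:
o = 7596 (o = -3 + 7599 = 7596)
y(r, H) = -8 + 2*H (y(r, H) = -8 + (H + H) = -8 + 2*H)
C = -7596 (C = -1*7596 = -7596)
C + y(-362, 323) = -7596 + (-8 + 2*323) = -7596 + (-8 + 646) = -7596 + 638 = -6958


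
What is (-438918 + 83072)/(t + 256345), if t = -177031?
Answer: -177923/39657 ≈ -4.4865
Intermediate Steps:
(-438918 + 83072)/(t + 256345) = (-438918 + 83072)/(-177031 + 256345) = -355846/79314 = -355846*1/79314 = -177923/39657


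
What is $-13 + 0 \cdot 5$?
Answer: $-13$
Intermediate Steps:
$-13 + 0 \cdot 5 = -13 + 0 = -13$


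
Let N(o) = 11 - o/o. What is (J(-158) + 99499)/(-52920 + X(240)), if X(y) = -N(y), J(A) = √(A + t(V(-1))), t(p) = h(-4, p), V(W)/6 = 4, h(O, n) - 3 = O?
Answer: -99499/52930 - I*√159/52930 ≈ -1.8798 - 0.00023823*I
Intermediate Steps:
h(O, n) = 3 + O
V(W) = 24 (V(W) = 6*4 = 24)
t(p) = -1 (t(p) = 3 - 4 = -1)
J(A) = √(-1 + A) (J(A) = √(A - 1) = √(-1 + A))
N(o) = 10 (N(o) = 11 - 1*1 = 11 - 1 = 10)
X(y) = -10 (X(y) = -1*10 = -10)
(J(-158) + 99499)/(-52920 + X(240)) = (√(-1 - 158) + 99499)/(-52920 - 10) = (√(-159) + 99499)/(-52930) = (I*√159 + 99499)*(-1/52930) = (99499 + I*√159)*(-1/52930) = -99499/52930 - I*√159/52930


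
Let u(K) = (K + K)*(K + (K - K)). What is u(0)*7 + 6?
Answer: 6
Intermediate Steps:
u(K) = 2*K**2 (u(K) = (2*K)*(K + 0) = (2*K)*K = 2*K**2)
u(0)*7 + 6 = (2*0**2)*7 + 6 = (2*0)*7 + 6 = 0*7 + 6 = 0 + 6 = 6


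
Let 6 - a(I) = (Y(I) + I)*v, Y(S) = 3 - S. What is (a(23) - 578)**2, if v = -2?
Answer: 320356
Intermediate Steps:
a(I) = 12 (a(I) = 6 - ((3 - I) + I)*(-2) = 6 - 3*(-2) = 6 - 1*(-6) = 6 + 6 = 12)
(a(23) - 578)**2 = (12 - 578)**2 = (-566)**2 = 320356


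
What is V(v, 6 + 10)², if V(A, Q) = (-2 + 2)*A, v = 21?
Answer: 0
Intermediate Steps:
V(A, Q) = 0 (V(A, Q) = 0*A = 0)
V(v, 6 + 10)² = 0² = 0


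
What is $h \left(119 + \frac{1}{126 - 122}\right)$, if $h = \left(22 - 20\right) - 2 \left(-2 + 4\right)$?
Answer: $- \frac{477}{2} \approx -238.5$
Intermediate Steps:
$h = -2$ ($h = 2 - 4 = -2$)
$h \left(119 + \frac{1}{126 - 122}\right) = - 2 \left(119 + \frac{1}{126 - 122}\right) = - 2 \left(119 + \frac{1}{4}\right) = \left(-2\right) \frac{477}{4} = - \frac{477}{2}$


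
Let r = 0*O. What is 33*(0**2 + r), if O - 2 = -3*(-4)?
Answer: 0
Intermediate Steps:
O = 14 (O = 2 - 3*(-4) = 2 + 12 = 14)
r = 0 (r = 0*14 = 0)
33*(0**2 + r) = 33*(0**2 + 0) = 33*(0 + 0) = 33*0 = 0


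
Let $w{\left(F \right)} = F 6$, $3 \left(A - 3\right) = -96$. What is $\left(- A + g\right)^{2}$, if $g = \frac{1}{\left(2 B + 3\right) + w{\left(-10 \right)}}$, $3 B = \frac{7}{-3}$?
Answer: $\frac{233295076}{277729} \approx 840.01$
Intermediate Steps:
$A = -29$ ($A = 3 + \frac{1}{3} \left(-96\right) = 3 - 32 = -29$)
$w{\left(F \right)} = 6 F$
$B = - \frac{7}{9}$ ($B = \frac{7 \frac{1}{-3}}{3} = \frac{7 \left(- \frac{1}{3}\right)}{3} = \frac{1}{3} \left(- \frac{7}{3}\right) = - \frac{7}{9} \approx -0.77778$)
$g = - \frac{9}{527}$ ($g = \frac{1}{\left(2 \left(- \frac{7}{9}\right) + 3\right) + 6 \left(-10\right)} = \frac{1}{\left(- \frac{14}{9} + 3\right) - 60} = \frac{1}{\frac{13}{9} - 60} = \frac{1}{- \frac{527}{9}} = - \frac{9}{527} \approx -0.017078$)
$\left(- A + g\right)^{2} = \left(\left(-1\right) \left(-29\right) - \frac{9}{527}\right)^{2} = \left(29 - \frac{9}{527}\right)^{2} = \left(\frac{15274}{527}\right)^{2} = \frac{233295076}{277729}$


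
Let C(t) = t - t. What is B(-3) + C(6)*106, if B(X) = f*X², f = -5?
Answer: -45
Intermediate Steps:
C(t) = 0
B(X) = -5*X²
B(-3) + C(6)*106 = -5*(-3)² + 0*106 = -5*9 + 0 = -45 + 0 = -45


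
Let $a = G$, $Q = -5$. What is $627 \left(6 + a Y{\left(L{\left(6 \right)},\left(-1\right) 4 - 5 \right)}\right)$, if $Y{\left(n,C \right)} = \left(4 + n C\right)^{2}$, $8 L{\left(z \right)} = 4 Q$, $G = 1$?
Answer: $\frac{1776291}{4} \approx 4.4407 \cdot 10^{5}$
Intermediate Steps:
$a = 1$
$L{\left(z \right)} = - \frac{5}{2}$ ($L{\left(z \right)} = \frac{4 \left(-5\right)}{8} = \frac{1}{8} \left(-20\right) = - \frac{5}{2}$)
$Y{\left(n,C \right)} = \left(4 + C n\right)^{2}$
$627 \left(6 + a Y{\left(L{\left(6 \right)},\left(-1\right) 4 - 5 \right)}\right) = 627 \left(6 + 1 \left(4 + \left(\left(-1\right) 4 - 5\right) \left(- \frac{5}{2}\right)\right)^{2}\right) = 627 \left(6 + 1 \left(4 + \left(-4 - 5\right) \left(- \frac{5}{2}\right)\right)^{2}\right) = 627 \left(6 + 1 \left(4 - - \frac{45}{2}\right)^{2}\right) = 627 \left(6 + 1 \left(4 + \frac{45}{2}\right)^{2}\right) = 627 \left(6 + 1 \left(\frac{53}{2}\right)^{2}\right) = 627 \left(6 + 1 \cdot \frac{2809}{4}\right) = 627 \left(6 + \frac{2809}{4}\right) = 627 \cdot \frac{2833}{4} = \frac{1776291}{4}$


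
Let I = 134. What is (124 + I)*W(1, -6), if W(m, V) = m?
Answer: 258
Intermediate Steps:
(124 + I)*W(1, -6) = (124 + 134)*1 = 258*1 = 258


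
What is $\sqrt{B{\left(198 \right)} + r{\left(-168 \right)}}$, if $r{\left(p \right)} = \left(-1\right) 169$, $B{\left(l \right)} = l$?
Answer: $\sqrt{29} \approx 5.3852$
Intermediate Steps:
$r{\left(p \right)} = -169$
$\sqrt{B{\left(198 \right)} + r{\left(-168 \right)}} = \sqrt{198 - 169} = \sqrt{29}$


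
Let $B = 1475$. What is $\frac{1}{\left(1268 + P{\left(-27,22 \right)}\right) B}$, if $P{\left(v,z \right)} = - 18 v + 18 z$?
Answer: $\frac{1}{3171250} \approx 3.1533 \cdot 10^{-7}$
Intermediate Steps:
$\frac{1}{\left(1268 + P{\left(-27,22 \right)}\right) B} = \frac{1}{\left(1268 + \left(\left(-18\right) \left(-27\right) + 18 \cdot 22\right)\right) 1475} = \frac{1}{\left(1268 + \left(486 + 396\right)\right) 1475} = \frac{1}{\left(1268 + 882\right) 1475} = \frac{1}{2150 \cdot 1475} = \frac{1}{3171250}$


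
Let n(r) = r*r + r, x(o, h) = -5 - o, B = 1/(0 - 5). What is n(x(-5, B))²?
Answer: 0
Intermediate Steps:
B = -⅕ (B = 1/(-5) = -⅕ ≈ -0.20000)
n(r) = r + r² (n(r) = r² + r = r + r²)
n(x(-5, B))² = ((-5 - 1*(-5))*(1 + (-5 - 1*(-5))))² = ((-5 + 5)*(1 + (-5 + 5)))² = (0*(1 + 0))² = (0*1)² = 0² = 0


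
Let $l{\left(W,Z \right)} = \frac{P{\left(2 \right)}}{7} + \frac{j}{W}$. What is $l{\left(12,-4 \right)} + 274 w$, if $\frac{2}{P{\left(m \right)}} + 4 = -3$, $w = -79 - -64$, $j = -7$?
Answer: $- \frac{2417047}{588} \approx -4110.6$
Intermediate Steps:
$w = -15$ ($w = -79 + 64 = -15$)
$P{\left(m \right)} = - \frac{2}{7}$ ($P{\left(m \right)} = \frac{2}{-4 - 3} = \frac{2}{-7} = 2 \left(- \frac{1}{7}\right) = - \frac{2}{7}$)
$l{\left(W,Z \right)} = - \frac{2}{49} - \frac{7}{W}$ ($l{\left(W,Z \right)} = - \frac{2}{7 \cdot 7} - \frac{7}{W} = \left(- \frac{2}{7}\right) \frac{1}{7} - \frac{7}{W} = - \frac{2}{49} - \frac{7}{W}$)
$l{\left(12,-4 \right)} + 274 w = \left(- \frac{2}{49} - \frac{7}{12}\right) + 274 \left(-15\right) = \left(- \frac{2}{49} - \frac{7}{12}\right) - 4110 = - \frac{367}{588} - 4110 = - \frac{2417047}{588}$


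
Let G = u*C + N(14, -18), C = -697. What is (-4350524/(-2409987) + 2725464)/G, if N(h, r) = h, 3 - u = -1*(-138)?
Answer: 6568337159492/226801466583 ≈ 28.961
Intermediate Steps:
u = -135 (u = 3 - (-1)*(-138) = 3 - 1*138 = 3 - 138 = -135)
G = 94109 (G = -135*(-697) + 14 = 94095 + 14 = 94109)
(-4350524/(-2409987) + 2725464)/G = (-4350524/(-2409987) + 2725464)/94109 = (-4350524*(-1/2409987) + 2725464)*(1/94109) = (4350524/2409987 + 2725464)*(1/94109) = (6568337159492/2409987)*(1/94109) = 6568337159492/226801466583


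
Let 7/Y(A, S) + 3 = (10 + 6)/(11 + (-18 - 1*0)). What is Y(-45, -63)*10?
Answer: -490/37 ≈ -13.243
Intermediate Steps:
Y(A, S) = -49/37 (Y(A, S) = 7/(-3 + (10 + 6)/(11 + (-18 - 1*0))) = 7/(-3 + 16/(11 + (-18 + 0))) = 7/(-3 + 16/(11 - 18)) = 7/(-3 + 16/(-7)) = 7/(-3 + 16*(-⅐)) = 7/(-3 - 16/7) = 7/(-37/7) = 7*(-7/37) = -49/37)
Y(-45, -63)*10 = -49/37*10 = -490/37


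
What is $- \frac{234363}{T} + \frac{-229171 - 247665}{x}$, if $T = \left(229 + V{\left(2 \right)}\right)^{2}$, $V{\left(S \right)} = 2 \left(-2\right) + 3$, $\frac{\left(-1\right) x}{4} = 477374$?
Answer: $- \frac{17613640351}{4135968336} \approx -4.2587$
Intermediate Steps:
$x = -1909496$ ($x = \left(-4\right) 477374 = -1909496$)
$V{\left(S \right)} = -1$ ($V{\left(S \right)} = -4 + 3 = -1$)
$T = 51984$ ($T = \left(229 - 1\right)^{2} = 228^{2} = 51984$)
$- \frac{234363}{T} + \frac{-229171 - 247665}{x} = - \frac{234363}{51984} + \frac{-229171 - 247665}{-1909496} = \left(-234363\right) \frac{1}{51984} - - \frac{119209}{477374} = - \frac{78121}{17328} + \frac{119209}{477374} = - \frac{17613640351}{4135968336}$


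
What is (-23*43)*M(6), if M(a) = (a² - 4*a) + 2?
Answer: -13846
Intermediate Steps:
M(a) = 2 + a² - 4*a
(-23*43)*M(6) = (-23*43)*(2 + 6² - 4*6) = -989*(2 + 36 - 24) = -989*14 = -13846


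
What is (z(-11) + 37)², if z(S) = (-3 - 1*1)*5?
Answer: 289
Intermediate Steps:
z(S) = -20 (z(S) = (-3 - 1)*5 = -4*5 = -20)
(z(-11) + 37)² = (-20 + 37)² = 17² = 289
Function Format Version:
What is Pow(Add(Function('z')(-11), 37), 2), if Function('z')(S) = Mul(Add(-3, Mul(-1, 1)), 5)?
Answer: 289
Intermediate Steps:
Function('z')(S) = -20 (Function('z')(S) = Mul(Add(-3, -1), 5) = Mul(-4, 5) = -20)
Pow(Add(Function('z')(-11), 37), 2) = Pow(Add(-20, 37), 2) = Pow(17, 2) = 289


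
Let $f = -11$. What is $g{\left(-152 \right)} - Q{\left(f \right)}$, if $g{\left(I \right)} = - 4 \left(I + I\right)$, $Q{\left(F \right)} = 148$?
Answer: $1068$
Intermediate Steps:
$g{\left(I \right)} = - 8 I$ ($g{\left(I \right)} = - 4 \cdot 2 I = - 8 I$)
$g{\left(-152 \right)} - Q{\left(f \right)} = \left(-8\right) \left(-152\right) - 148 = 1216 - 148 = 1068$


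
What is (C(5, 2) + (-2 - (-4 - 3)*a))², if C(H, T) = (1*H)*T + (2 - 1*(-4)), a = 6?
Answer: 3136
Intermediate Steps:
C(H, T) = 6 + H*T (C(H, T) = H*T + (2 + 4) = H*T + 6 = 6 + H*T)
(C(5, 2) + (-2 - (-4 - 3)*a))² = ((6 + 5*2) + (-2 - (-4 - 3)*6))² = ((6 + 10) + (-2 - (-7)*6))² = (16 + (-2 - 1*(-42)))² = (16 + (-2 + 42))² = (16 + 40)² = 56² = 3136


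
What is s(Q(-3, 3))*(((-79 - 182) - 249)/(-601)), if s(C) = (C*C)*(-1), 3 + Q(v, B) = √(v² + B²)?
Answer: -13770/601 + 9180*√2/601 ≈ -1.3103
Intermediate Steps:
Q(v, B) = -3 + √(B² + v²) (Q(v, B) = -3 + √(v² + B²) = -3 + √(B² + v²))
s(C) = -C² (s(C) = C²*(-1) = -C²)
s(Q(-3, 3))*(((-79 - 182) - 249)/(-601)) = (-(-3 + √(3² + (-3)²))²)*(((-79 - 182) - 249)/(-601)) = (-(-3 + √(9 + 9))²)*((-261 - 249)*(-1/601)) = (-(-3 + √18)²)*(-510*(-1/601)) = -(-3 + 3*√2)²*(510/601) = -510*(-3 + 3*√2)²/601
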